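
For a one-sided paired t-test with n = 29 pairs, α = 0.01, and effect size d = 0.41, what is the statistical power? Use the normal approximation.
Power ≈ 0.45

Power calculation (paired t-test, normal approximation):
z_β = d · √n - z_α
z_β = 0.41 · √29 - 2.326
z_β = 0.41 · 5.385 - 2.326
z_β = -0.118

Power = Φ(z_β) = Φ(-0.118) ≈ 0.453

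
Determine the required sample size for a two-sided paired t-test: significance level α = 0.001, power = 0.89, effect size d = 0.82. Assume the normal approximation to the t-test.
n = 31 pairs

Sample size formula (paired t-test, normal approximation):
n = ((z_{α/2} + z_β) / d)²

z_{α/2} = 3.291 (for α = 0.001, two-sided)
z_β = 1.227 (for power = 0.89)
d = 0.82

n = ((3.291 + 1.227) / 0.82)²
n = (5.510)²
n ≈ 30.36
Round up to the next whole number: n = 31 pairs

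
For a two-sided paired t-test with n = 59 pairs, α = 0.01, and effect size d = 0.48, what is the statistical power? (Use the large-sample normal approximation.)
Power ≈ 0.87

Power calculation (paired t-test, normal approximation):
z_β = d · √n - z_{α/2}
z_β = 0.48 · √59 - 2.576
z_β = 0.48 · 7.681 - 2.576
z_β = 1.111

Power = Φ(z_β) = Φ(1.111) ≈ 0.867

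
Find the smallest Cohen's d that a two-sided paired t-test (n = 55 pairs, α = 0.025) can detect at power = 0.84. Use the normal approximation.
d ≈ 0.44

Minimum detectable effect (paired t-test, normal approximation):
d = (z_{α/2} + z_β) / √n
d = (2.241 + 0.994) / √55
d = 3.236 / 7.416
d ≈ 0.44

By Cohen's convention (0.2 small / 0.5 medium / 0.8 large): small effect.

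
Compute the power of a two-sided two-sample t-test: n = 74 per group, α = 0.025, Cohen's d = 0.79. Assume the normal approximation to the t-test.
Power ≈ 0.99

Power calculation (two-sample t-test, normal approximation):
z_β = d · √(n/2) - z_{α/2}
z_β = 0.79 · √(74/2) - 2.241
z_β = 0.79 · 6.083 - 2.241
z_β = 2.564

Power = Φ(z_β) = Φ(2.564) ≈ 0.995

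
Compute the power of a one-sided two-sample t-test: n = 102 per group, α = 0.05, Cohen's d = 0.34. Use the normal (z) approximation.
Power ≈ 0.78

Power calculation (two-sample t-test, normal approximation):
z_β = d · √(n/2) - z_α
z_β = 0.34 · √(102/2) - 1.645
z_β = 0.34 · 7.141 - 1.645
z_β = 0.783

Power = Φ(z_β) = Φ(0.783) ≈ 0.783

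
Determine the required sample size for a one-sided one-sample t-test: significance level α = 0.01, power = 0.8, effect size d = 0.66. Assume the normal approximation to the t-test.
n = 24

Sample size formula (one-sample t-test, normal approximation):
n = ((z_α + z_β) / d)²

z_α = 2.326 (for α = 0.01, one-sided)
z_β = 0.842 (for power = 0.8)
d = 0.66

n = ((2.326 + 0.842) / 0.66)²
n = (4.800)²
n ≈ 23.04
Round up to the next whole number: n = 24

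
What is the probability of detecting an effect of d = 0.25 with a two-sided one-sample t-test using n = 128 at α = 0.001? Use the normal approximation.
Power ≈ 0.32

Power calculation (one-sample t-test, normal approximation):
z_β = d · √n - z_{α/2}
z_β = 0.25 · √128 - 3.291
z_β = 0.25 · 11.314 - 3.291
z_β = -0.462

Power = Φ(z_β) = Φ(-0.462) ≈ 0.322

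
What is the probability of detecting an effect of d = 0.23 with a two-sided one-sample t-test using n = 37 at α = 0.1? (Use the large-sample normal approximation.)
Power ≈ 0.40

Power calculation (one-sample t-test, normal approximation):
z_β = d · √n - z_{α/2}
z_β = 0.23 · √37 - 1.645
z_β = 0.23 · 6.083 - 1.645
z_β = -0.246

Power = Φ(z_β) = Φ(-0.246) ≈ 0.403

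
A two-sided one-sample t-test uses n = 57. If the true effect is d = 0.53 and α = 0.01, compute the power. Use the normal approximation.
Power ≈ 0.92

Power calculation (one-sample t-test, normal approximation):
z_β = d · √n - z_{α/2}
z_β = 0.53 · √57 - 2.576
z_β = 0.53 · 7.550 - 2.576
z_β = 1.426

Power = Φ(z_β) = Φ(1.426) ≈ 0.923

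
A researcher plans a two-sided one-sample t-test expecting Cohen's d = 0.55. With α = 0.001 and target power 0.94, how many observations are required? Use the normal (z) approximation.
n = 78

Sample size formula (one-sample t-test, normal approximation):
n = ((z_{α/2} + z_β) / d)²

z_{α/2} = 3.291 (for α = 0.001, two-sided)
z_β = 1.555 (for power = 0.94)
d = 0.55

n = ((3.291 + 1.555) / 0.55)²
n = (8.811)²
n ≈ 77.63
Round up to the next whole number: n = 78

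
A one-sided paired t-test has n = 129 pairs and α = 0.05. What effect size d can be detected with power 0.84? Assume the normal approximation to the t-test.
d ≈ 0.23

Minimum detectable effect (paired t-test, normal approximation):
d = (z_α + z_β) / √n
d = (1.645 + 0.994) / √129
d = 2.639 / 11.358
d ≈ 0.23

By Cohen's convention (0.2 small / 0.5 medium / 0.8 large): small effect.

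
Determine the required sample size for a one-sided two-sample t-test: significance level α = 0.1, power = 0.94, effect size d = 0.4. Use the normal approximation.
n = 101 per group

Sample size formula (two-sample t-test, normal approximation):
n = 2 · ((z_α + z_β) / d)²

z_α = 1.282 (for α = 0.1, one-sided)
z_β = 1.555 (for power = 0.94)
d = 0.4

n = 2 · ((1.282 + 1.555) / 0.4)²
n = 2 · (7.093)²
n ≈ 100.62
Round up to the next whole number: n = 101 per group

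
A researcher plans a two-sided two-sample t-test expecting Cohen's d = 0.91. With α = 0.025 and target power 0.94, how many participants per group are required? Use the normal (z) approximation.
n = 35 per group

Sample size formula (two-sample t-test, normal approximation):
n = 2 · ((z_{α/2} + z_β) / d)²

z_{α/2} = 2.241 (for α = 0.025, two-sided)
z_β = 1.555 (for power = 0.94)
d = 0.91

n = 2 · ((2.241 + 1.555) / 0.91)²
n = 2 · (4.171)²
n ≈ 34.79
Round up to the next whole number: n = 35 per group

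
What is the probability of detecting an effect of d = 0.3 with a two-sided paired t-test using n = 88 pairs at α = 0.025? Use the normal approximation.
Power ≈ 0.72

Power calculation (paired t-test, normal approximation):
z_β = d · √n - z_{α/2}
z_β = 0.3 · √88 - 2.241
z_β = 0.3 · 9.381 - 2.241
z_β = 0.573

Power = Φ(z_β) = Φ(0.573) ≈ 0.717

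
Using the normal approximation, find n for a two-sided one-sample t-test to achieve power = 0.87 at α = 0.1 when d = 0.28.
n = 98

Sample size formula (one-sample t-test, normal approximation):
n = ((z_{α/2} + z_β) / d)²

z_{α/2} = 1.645 (for α = 0.1, two-sided)
z_β = 1.126 (for power = 0.87)
d = 0.28

n = ((1.645 + 1.126) / 0.28)²
n = (9.896)²
n ≈ 97.93
Round up to the next whole number: n = 98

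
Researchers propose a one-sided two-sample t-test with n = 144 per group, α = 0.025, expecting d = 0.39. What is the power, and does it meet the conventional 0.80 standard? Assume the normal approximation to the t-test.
Power ≈ 0.91; the study is adequately powered (power ≥ 0.80)

Power calculation (two-sample t-test, normal approximation):
z_β = d · √(n/2) - z_α
z_β = 0.39 · √(144/2) - 1.960
z_β = 0.39 · 8.485 - 1.960
z_β = 1.349

Power = Φ(z_β) = Φ(1.349) ≈ 0.911

Effect size d = 0.39 is small by Cohen's convention (0.2/0.5/0.8).

Threshold: power ≥ 0.80 is conventionally adequate.
Power ≈ 0.91 → the study is adequately powered (power ≥ 0.80).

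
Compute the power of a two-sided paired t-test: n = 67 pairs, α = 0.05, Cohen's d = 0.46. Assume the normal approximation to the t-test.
Power ≈ 0.96

Power calculation (paired t-test, normal approximation):
z_β = d · √n - z_{α/2}
z_β = 0.46 · √67 - 1.960
z_β = 0.46 · 8.185 - 1.960
z_β = 1.805

Power = Φ(z_β) = Φ(1.805) ≈ 0.964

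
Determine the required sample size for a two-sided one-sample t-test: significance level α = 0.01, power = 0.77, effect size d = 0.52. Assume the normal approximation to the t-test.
n = 41

Sample size formula (one-sample t-test, normal approximation):
n = ((z_{α/2} + z_β) / d)²

z_{α/2} = 2.576 (for α = 0.01, two-sided)
z_β = 0.739 (for power = 0.77)
d = 0.52

n = ((2.576 + 0.739) / 0.52)²
n = (6.375)²
n ≈ 40.64
Round up to the next whole number: n = 41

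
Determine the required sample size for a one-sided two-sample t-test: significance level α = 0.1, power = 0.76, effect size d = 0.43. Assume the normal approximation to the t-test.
n = 43 per group

Sample size formula (two-sample t-test, normal approximation):
n = 2 · ((z_α + z_β) / d)²

z_α = 1.282 (for α = 0.1, one-sided)
z_β = 0.706 (for power = 0.76)
d = 0.43

n = 2 · ((1.282 + 0.706) / 0.43)²
n = 2 · (4.623)²
n ≈ 42.74
Round up to the next whole number: n = 43 per group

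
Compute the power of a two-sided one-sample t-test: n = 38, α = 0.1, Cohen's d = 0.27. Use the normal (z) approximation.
Power ≈ 0.51

Power calculation (one-sample t-test, normal approximation):
z_β = d · √n - z_{α/2}
z_β = 0.27 · √38 - 1.645
z_β = 0.27 · 6.164 - 1.645
z_β = 0.020

Power = Φ(z_β) = Φ(0.020) ≈ 0.508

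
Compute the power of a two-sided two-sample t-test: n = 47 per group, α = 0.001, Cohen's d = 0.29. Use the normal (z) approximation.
Power ≈ 0.03

Power calculation (two-sample t-test, normal approximation):
z_β = d · √(n/2) - z_{α/2}
z_β = 0.29 · √(47/2) - 3.291
z_β = 0.29 · 4.848 - 3.291
z_β = -1.885

Power = Φ(z_β) = Φ(-1.885) ≈ 0.030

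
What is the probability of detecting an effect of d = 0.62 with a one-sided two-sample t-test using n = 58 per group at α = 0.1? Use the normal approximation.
Power ≈ 0.98

Power calculation (two-sample t-test, normal approximation):
z_β = d · √(n/2) - z_α
z_β = 0.62 · √(58/2) - 1.282
z_β = 0.62 · 5.385 - 1.282
z_β = 2.057

Power = Φ(z_β) = Φ(2.057) ≈ 0.980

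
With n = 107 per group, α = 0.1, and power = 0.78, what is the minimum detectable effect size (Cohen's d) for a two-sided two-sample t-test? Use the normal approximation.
d ≈ 0.33

Minimum detectable effect (two-sample t-test, normal approximation):
d = (z_{α/2} + z_β) / √(n/2)
d = (1.645 + 0.772) / √(107/2)
d = 2.417 / 7.314
d ≈ 0.33

By Cohen's convention (0.2 small / 0.5 medium / 0.8 large): small effect.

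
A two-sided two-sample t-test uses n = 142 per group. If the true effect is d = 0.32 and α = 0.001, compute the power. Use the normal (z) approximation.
Power ≈ 0.28

Power calculation (two-sample t-test, normal approximation):
z_β = d · √(n/2) - z_{α/2}
z_β = 0.32 · √(142/2) - 3.291
z_β = 0.32 · 8.426 - 3.291
z_β = -0.594

Power = Φ(z_β) = Φ(-0.594) ≈ 0.276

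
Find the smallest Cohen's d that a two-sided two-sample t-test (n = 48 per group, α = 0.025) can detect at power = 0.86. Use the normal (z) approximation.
d ≈ 0.68

Minimum detectable effect (two-sample t-test, normal approximation):
d = (z_{α/2} + z_β) / √(n/2)
d = (2.241 + 1.080) / √(48/2)
d = 3.322 / 4.899
d ≈ 0.68

By Cohen's convention (0.2 small / 0.5 medium / 0.8 large): medium effect.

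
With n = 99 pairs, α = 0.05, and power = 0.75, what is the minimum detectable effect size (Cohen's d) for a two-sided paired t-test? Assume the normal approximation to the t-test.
d ≈ 0.26

Minimum detectable effect (paired t-test, normal approximation):
d = (z_{α/2} + z_β) / √n
d = (1.960 + 0.674) / √99
d = 2.634 / 9.950
d ≈ 0.26

By Cohen's convention (0.2 small / 0.5 medium / 0.8 large): small effect.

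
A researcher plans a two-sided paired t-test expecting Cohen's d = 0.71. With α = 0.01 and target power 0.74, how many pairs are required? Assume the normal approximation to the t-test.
n = 21 pairs

Sample size formula (paired t-test, normal approximation):
n = ((z_{α/2} + z_β) / d)²

z_{α/2} = 2.576 (for α = 0.01, two-sided)
z_β = 0.643 (for power = 0.74)
d = 0.71

n = ((2.576 + 0.643) / 0.71)²
n = (4.534)²
n ≈ 20.56
Round up to the next whole number: n = 21 pairs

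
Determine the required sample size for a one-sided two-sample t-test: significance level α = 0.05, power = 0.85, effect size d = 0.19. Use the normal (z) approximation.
n = 399 per group

Sample size formula (two-sample t-test, normal approximation):
n = 2 · ((z_α + z_β) / d)²

z_α = 1.645 (for α = 0.05, one-sided)
z_β = 1.036 (for power = 0.85)
d = 0.19

n = 2 · ((1.645 + 1.036) / 0.19)²
n = 2 · (14.111)²
n ≈ 398.24
Round up to the next whole number: n = 399 per group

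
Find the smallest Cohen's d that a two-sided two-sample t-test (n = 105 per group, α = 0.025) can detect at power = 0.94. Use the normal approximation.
d ≈ 0.52

Minimum detectable effect (two-sample t-test, normal approximation):
d = (z_{α/2} + z_β) / √(n/2)
d = (2.241 + 1.555) / √(105/2)
d = 3.796 / 7.246
d ≈ 0.52

By Cohen's convention (0.2 small / 0.5 medium / 0.8 large): medium effect.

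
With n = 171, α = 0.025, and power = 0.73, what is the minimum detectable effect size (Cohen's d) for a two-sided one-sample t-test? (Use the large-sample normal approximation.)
d ≈ 0.22

Minimum detectable effect (one-sample t-test, normal approximation):
d = (z_{α/2} + z_β) / √n
d = (2.241 + 0.613) / √171
d = 2.854 / 13.077
d ≈ 0.22

By Cohen's convention (0.2 small / 0.5 medium / 0.8 large): small effect.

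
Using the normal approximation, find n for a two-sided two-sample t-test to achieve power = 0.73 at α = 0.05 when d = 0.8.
n = 21 per group

Sample size formula (two-sample t-test, normal approximation):
n = 2 · ((z_{α/2} + z_β) / d)²

z_{α/2} = 1.960 (for α = 0.05, two-sided)
z_β = 0.613 (for power = 0.73)
d = 0.8

n = 2 · ((1.960 + 0.613) / 0.8)²
n = 2 · (3.216)²
n ≈ 20.69
Round up to the next whole number: n = 21 per group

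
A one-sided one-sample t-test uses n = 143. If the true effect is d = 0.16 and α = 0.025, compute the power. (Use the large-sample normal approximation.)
Power ≈ 0.48

Power calculation (one-sample t-test, normal approximation):
z_β = d · √n - z_α
z_β = 0.16 · √143 - 1.960
z_β = 0.16 · 11.958 - 1.960
z_β = -0.047

Power = Φ(z_β) = Φ(-0.047) ≈ 0.481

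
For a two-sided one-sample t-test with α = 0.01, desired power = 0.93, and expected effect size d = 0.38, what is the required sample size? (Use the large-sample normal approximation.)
n = 114

Sample size formula (one-sample t-test, normal approximation):
n = ((z_{α/2} + z_β) / d)²

z_{α/2} = 2.576 (for α = 0.01, two-sided)
z_β = 1.476 (for power = 0.93)
d = 0.38

n = ((2.576 + 1.476) / 0.38)²
n = (10.663)²
n ≈ 113.70
Round up to the next whole number: n = 114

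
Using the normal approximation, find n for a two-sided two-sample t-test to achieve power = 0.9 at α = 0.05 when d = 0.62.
n = 55 per group

Sample size formula (two-sample t-test, normal approximation):
n = 2 · ((z_{α/2} + z_β) / d)²

z_{α/2} = 1.960 (for α = 0.05, two-sided)
z_β = 1.282 (for power = 0.9)
d = 0.62

n = 2 · ((1.960 + 1.282) / 0.62)²
n = 2 · (5.229)²
n ≈ 54.68
Round up to the next whole number: n = 55 per group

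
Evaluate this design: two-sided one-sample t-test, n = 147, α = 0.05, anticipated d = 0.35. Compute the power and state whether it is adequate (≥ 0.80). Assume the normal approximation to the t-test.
Power ≈ 0.99; the study is adequately powered (power ≥ 0.80)

Power calculation (one-sample t-test, normal approximation):
z_β = d · √n - z_{α/2}
z_β = 0.35 · √147 - 1.960
z_β = 0.35 · 12.124 - 1.960
z_β = 2.284

Power = Φ(z_β) = Φ(2.284) ≈ 0.989

Effect size d = 0.35 is small by Cohen's convention (0.2/0.5/0.8).

Threshold: power ≥ 0.80 is conventionally adequate.
Power ≈ 0.99 → the study is adequately powered (power ≥ 0.80).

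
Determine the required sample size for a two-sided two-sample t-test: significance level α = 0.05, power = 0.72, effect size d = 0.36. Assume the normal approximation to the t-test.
n = 100 per group

Sample size formula (two-sample t-test, normal approximation):
n = 2 · ((z_{α/2} + z_β) / d)²

z_{α/2} = 1.960 (for α = 0.05, two-sided)
z_β = 0.583 (for power = 0.72)
d = 0.36

n = 2 · ((1.960 + 0.583) / 0.36)²
n = 2 · (7.064)²
n ≈ 99.80
Round up to the next whole number: n = 100 per group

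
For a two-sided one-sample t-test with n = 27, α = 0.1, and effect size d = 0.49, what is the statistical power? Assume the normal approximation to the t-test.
Power ≈ 0.82

Power calculation (one-sample t-test, normal approximation):
z_β = d · √n - z_{α/2}
z_β = 0.49 · √27 - 1.645
z_β = 0.49 · 5.196 - 1.645
z_β = 0.901

Power = Φ(z_β) = Φ(0.901) ≈ 0.816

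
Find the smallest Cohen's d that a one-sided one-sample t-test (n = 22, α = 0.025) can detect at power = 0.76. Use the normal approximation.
d ≈ 0.57

Minimum detectable effect (one-sample t-test, normal approximation):
d = (z_α + z_β) / √n
d = (1.960 + 0.706) / √22
d = 2.666 / 4.690
d ≈ 0.57

By Cohen's convention (0.2 small / 0.5 medium / 0.8 large): medium effect.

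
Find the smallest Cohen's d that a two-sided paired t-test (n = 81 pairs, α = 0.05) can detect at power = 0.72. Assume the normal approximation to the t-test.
d ≈ 0.28

Minimum detectable effect (paired t-test, normal approximation):
d = (z_{α/2} + z_β) / √n
d = (1.960 + 0.583) / √81
d = 2.543 / 9.000
d ≈ 0.28

By Cohen's convention (0.2 small / 0.5 medium / 0.8 large): small effect.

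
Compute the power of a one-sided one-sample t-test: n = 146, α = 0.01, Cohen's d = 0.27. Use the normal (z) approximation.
Power ≈ 0.83

Power calculation (one-sample t-test, normal approximation):
z_β = d · √n - z_α
z_β = 0.27 · √146 - 2.326
z_β = 0.27 · 12.083 - 2.326
z_β = 0.936

Power = Φ(z_β) = Φ(0.936) ≈ 0.825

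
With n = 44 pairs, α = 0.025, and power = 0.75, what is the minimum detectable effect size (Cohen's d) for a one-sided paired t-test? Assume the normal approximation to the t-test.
d ≈ 0.40

Minimum detectable effect (paired t-test, normal approximation):
d = (z_α + z_β) / √n
d = (1.960 + 0.674) / √44
d = 2.634 / 6.633
d ≈ 0.40

By Cohen's convention (0.2 small / 0.5 medium / 0.8 large): small effect.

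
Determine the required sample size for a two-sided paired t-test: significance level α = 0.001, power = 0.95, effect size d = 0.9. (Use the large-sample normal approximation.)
n = 31 pairs

Sample size formula (paired t-test, normal approximation):
n = ((z_{α/2} + z_β) / d)²

z_{α/2} = 3.291 (for α = 0.001, two-sided)
z_β = 1.645 (for power = 0.95)
d = 0.9

n = ((3.291 + 1.645) / 0.9)²
n = (5.484)²
n ≈ 30.07
Round up to the next whole number: n = 31 pairs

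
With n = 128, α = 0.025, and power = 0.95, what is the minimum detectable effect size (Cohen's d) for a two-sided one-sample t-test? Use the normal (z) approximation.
d ≈ 0.34

Minimum detectable effect (one-sample t-test, normal approximation):
d = (z_{α/2} + z_β) / √n
d = (2.241 + 1.645) / √128
d = 3.886 / 11.314
d ≈ 0.34

By Cohen's convention (0.2 small / 0.5 medium / 0.8 large): small effect.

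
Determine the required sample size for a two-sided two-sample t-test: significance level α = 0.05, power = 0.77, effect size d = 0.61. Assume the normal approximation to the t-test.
n = 40 per group

Sample size formula (two-sample t-test, normal approximation):
n = 2 · ((z_{α/2} + z_β) / d)²

z_{α/2} = 1.960 (for α = 0.05, two-sided)
z_β = 0.739 (for power = 0.77)
d = 0.61

n = 2 · ((1.960 + 0.739) / 0.61)²
n = 2 · (4.425)²
n ≈ 39.16
Round up to the next whole number: n = 40 per group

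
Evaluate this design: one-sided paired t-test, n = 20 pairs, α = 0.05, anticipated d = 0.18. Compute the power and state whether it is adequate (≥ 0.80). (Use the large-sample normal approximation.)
Power ≈ 0.20; the study is underpowered (power < 0.80)

Power calculation (paired t-test, normal approximation):
z_β = d · √n - z_α
z_β = 0.18 · √20 - 1.645
z_β = 0.18 · 4.472 - 1.645
z_β = -0.840

Power = Φ(z_β) = Φ(-0.840) ≈ 0.200

Effect size d = 0.18 is very small by Cohen's convention (0.2/0.5/0.8).

Threshold: power ≥ 0.80 is conventionally adequate.
Power ≈ 0.20 → the study is underpowered (power < 0.80).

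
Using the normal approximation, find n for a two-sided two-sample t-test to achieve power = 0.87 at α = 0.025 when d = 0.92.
n = 27 per group

Sample size formula (two-sample t-test, normal approximation):
n = 2 · ((z_{α/2} + z_β) / d)²

z_{α/2} = 2.241 (for α = 0.025, two-sided)
z_β = 1.126 (for power = 0.87)
d = 0.92

n = 2 · ((2.241 + 1.126) / 0.92)²
n = 2 · (3.660)²
n ≈ 26.79
Round up to the next whole number: n = 27 per group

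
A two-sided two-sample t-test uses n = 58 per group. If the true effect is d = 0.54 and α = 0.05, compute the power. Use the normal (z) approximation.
Power ≈ 0.83

Power calculation (two-sample t-test, normal approximation):
z_β = d · √(n/2) - z_{α/2}
z_β = 0.54 · √(58/2) - 1.960
z_β = 0.54 · 5.385 - 1.960
z_β = 0.948

Power = Φ(z_β) = Φ(0.948) ≈ 0.828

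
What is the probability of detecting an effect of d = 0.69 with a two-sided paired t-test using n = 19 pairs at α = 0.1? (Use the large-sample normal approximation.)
Power ≈ 0.91

Power calculation (paired t-test, normal approximation):
z_β = d · √n - z_{α/2}
z_β = 0.69 · √19 - 1.645
z_β = 0.69 · 4.359 - 1.645
z_β = 1.363

Power = Φ(z_β) = Φ(1.363) ≈ 0.914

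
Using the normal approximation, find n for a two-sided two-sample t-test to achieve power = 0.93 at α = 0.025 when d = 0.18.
n = 853 per group

Sample size formula (two-sample t-test, normal approximation):
n = 2 · ((z_{α/2} + z_β) / d)²

z_{α/2} = 2.241 (for α = 0.025, two-sided)
z_β = 1.476 (for power = 0.93)
d = 0.18

n = 2 · ((2.241 + 1.476) / 0.18)²
n = 2 · (20.650)²
n ≈ 852.85
Round up to the next whole number: n = 853 per group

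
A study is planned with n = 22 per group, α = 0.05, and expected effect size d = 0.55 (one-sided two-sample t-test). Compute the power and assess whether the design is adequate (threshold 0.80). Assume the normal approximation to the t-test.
Power ≈ 0.57; the study is underpowered (power < 0.80)

Power calculation (two-sample t-test, normal approximation):
z_β = d · √(n/2) - z_α
z_β = 0.55 · √(22/2) - 1.645
z_β = 0.55 · 3.317 - 1.645
z_β = 0.179

Power = Φ(z_β) = Φ(0.179) ≈ 0.571

Effect size d = 0.55 is medium by Cohen's convention (0.2/0.5/0.8).

Threshold: power ≥ 0.80 is conventionally adequate.
Power ≈ 0.57 → the study is underpowered (power < 0.80).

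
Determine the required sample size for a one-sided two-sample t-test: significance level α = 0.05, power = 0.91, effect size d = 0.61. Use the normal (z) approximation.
n = 48 per group

Sample size formula (two-sample t-test, normal approximation):
n = 2 · ((z_α + z_β) / d)²

z_α = 1.645 (for α = 0.05, one-sided)
z_β = 1.341 (for power = 0.91)
d = 0.61

n = 2 · ((1.645 + 1.341) / 0.61)²
n = 2 · (4.895)²
n ≈ 47.92
Round up to the next whole number: n = 48 per group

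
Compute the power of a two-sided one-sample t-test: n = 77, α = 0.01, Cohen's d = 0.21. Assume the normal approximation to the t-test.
Power ≈ 0.23

Power calculation (one-sample t-test, normal approximation):
z_β = d · √n - z_{α/2}
z_β = 0.21 · √77 - 2.576
z_β = 0.21 · 8.775 - 2.576
z_β = -0.733

Power = Φ(z_β) = Φ(-0.733) ≈ 0.232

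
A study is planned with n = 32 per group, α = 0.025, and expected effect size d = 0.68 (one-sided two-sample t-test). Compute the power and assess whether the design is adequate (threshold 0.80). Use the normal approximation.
Power ≈ 0.78; the study is underpowered (power < 0.80)

Power calculation (two-sample t-test, normal approximation):
z_β = d · √(n/2) - z_α
z_β = 0.68 · √(32/2) - 1.960
z_β = 0.68 · 4.000 - 1.960
z_β = 0.760

Power = Φ(z_β) = Φ(0.760) ≈ 0.776

Effect size d = 0.68 is medium by Cohen's convention (0.2/0.5/0.8).

Threshold: power ≥ 0.80 is conventionally adequate.
Power ≈ 0.78 → the study is underpowered (power < 0.80).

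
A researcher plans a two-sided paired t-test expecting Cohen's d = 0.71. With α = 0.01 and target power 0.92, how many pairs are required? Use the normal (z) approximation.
n = 32 pairs

Sample size formula (paired t-test, normal approximation):
n = ((z_{α/2} + z_β) / d)²

z_{α/2} = 2.576 (for α = 0.01, two-sided)
z_β = 1.405 (for power = 0.92)
d = 0.71

n = ((2.576 + 1.405) / 0.71)²
n = (5.607)²
n ≈ 31.44
Round up to the next whole number: n = 32 pairs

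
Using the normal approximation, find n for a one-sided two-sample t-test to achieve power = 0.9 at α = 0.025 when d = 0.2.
n = 526 per group

Sample size formula (two-sample t-test, normal approximation):
n = 2 · ((z_α + z_β) / d)²

z_α = 1.960 (for α = 0.025, one-sided)
z_β = 1.282 (for power = 0.9)
d = 0.2

n = 2 · ((1.960 + 1.282) / 0.2)²
n = 2 · (16.210)²
n ≈ 525.53
Round up to the next whole number: n = 526 per group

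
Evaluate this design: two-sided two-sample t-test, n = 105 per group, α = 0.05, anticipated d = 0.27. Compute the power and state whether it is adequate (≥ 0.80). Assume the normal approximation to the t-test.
Power ≈ 0.50; the study is underpowered (power < 0.80)

Power calculation (two-sample t-test, normal approximation):
z_β = d · √(n/2) - z_{α/2}
z_β = 0.27 · √(105/2) - 1.960
z_β = 0.27 · 7.246 - 1.960
z_β = -0.004

Power = Φ(z_β) = Φ(-0.004) ≈ 0.499

Effect size d = 0.27 is small by Cohen's convention (0.2/0.5/0.8).

Threshold: power ≥ 0.80 is conventionally adequate.
Power ≈ 0.50 → the study is underpowered (power < 0.80).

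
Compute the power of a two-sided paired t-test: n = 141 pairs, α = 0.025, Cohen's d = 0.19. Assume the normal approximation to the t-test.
Power ≈ 0.51

Power calculation (paired t-test, normal approximation):
z_β = d · √n - z_{α/2}
z_β = 0.19 · √141 - 2.241
z_β = 0.19 · 11.874 - 2.241
z_β = 0.015

Power = Φ(z_β) = Φ(0.015) ≈ 0.506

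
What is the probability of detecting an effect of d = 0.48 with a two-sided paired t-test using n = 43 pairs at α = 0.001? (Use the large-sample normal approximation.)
Power ≈ 0.44

Power calculation (paired t-test, normal approximation):
z_β = d · √n - z_{α/2}
z_β = 0.48 · √43 - 3.291
z_β = 0.48 · 6.557 - 3.291
z_β = -0.143

Power = Φ(z_β) = Φ(-0.143) ≈ 0.443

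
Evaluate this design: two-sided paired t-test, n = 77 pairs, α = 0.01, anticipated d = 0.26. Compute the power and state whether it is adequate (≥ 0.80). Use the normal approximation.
Power ≈ 0.38; the study is underpowered (power < 0.80)

Power calculation (paired t-test, normal approximation):
z_β = d · √n - z_{α/2}
z_β = 0.26 · √77 - 2.576
z_β = 0.26 · 8.775 - 2.576
z_β = -0.294

Power = Φ(z_β) = Φ(-0.294) ≈ 0.384

Effect size d = 0.26 is small by Cohen's convention (0.2/0.5/0.8).

Threshold: power ≥ 0.80 is conventionally adequate.
Power ≈ 0.38 → the study is underpowered (power < 0.80).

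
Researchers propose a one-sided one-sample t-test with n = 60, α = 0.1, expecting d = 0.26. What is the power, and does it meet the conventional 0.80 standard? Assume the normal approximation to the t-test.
Power ≈ 0.77; the study is underpowered (power < 0.80)

Power calculation (one-sample t-test, normal approximation):
z_β = d · √n - z_α
z_β = 0.26 · √60 - 1.282
z_β = 0.26 · 7.746 - 1.282
z_β = 0.732

Power = Φ(z_β) = Φ(0.732) ≈ 0.768

Effect size d = 0.26 is small by Cohen's convention (0.2/0.5/0.8).

Threshold: power ≥ 0.80 is conventionally adequate.
Power ≈ 0.77 → the study is underpowered (power < 0.80).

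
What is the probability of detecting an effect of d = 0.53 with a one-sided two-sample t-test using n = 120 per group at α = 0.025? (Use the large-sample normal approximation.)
Power ≈ 0.98

Power calculation (two-sample t-test, normal approximation):
z_β = d · √(n/2) - z_α
z_β = 0.53 · √(120/2) - 1.960
z_β = 0.53 · 7.746 - 1.960
z_β = 2.145

Power = Φ(z_β) = Φ(2.145) ≈ 0.984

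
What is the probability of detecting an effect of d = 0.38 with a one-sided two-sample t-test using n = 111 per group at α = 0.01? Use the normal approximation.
Power ≈ 0.69

Power calculation (two-sample t-test, normal approximation):
z_β = d · √(n/2) - z_α
z_β = 0.38 · √(111/2) - 2.326
z_β = 0.38 · 7.450 - 2.326
z_β = 0.505

Power = Φ(z_β) = Φ(0.505) ≈ 0.693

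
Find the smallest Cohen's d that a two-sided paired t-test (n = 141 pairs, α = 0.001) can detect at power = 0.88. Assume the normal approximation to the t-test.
d ≈ 0.38

Minimum detectable effect (paired t-test, normal approximation):
d = (z_{α/2} + z_β) / √n
d = (3.291 + 1.175) / √141
d = 4.466 / 11.874
d ≈ 0.38

By Cohen's convention (0.2 small / 0.5 medium / 0.8 large): small effect.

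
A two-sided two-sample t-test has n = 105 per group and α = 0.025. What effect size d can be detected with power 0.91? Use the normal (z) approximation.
d ≈ 0.49

Minimum detectable effect (two-sample t-test, normal approximation):
d = (z_{α/2} + z_β) / √(n/2)
d = (2.241 + 1.341) / √(105/2)
d = 3.582 / 7.246
d ≈ 0.49

By Cohen's convention (0.2 small / 0.5 medium / 0.8 large): small effect.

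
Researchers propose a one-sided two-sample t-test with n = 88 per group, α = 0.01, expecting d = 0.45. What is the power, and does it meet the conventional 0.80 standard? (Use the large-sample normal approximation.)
Power ≈ 0.74; the study is underpowered (power < 0.80)

Power calculation (two-sample t-test, normal approximation):
z_β = d · √(n/2) - z_α
z_β = 0.45 · √(88/2) - 2.326
z_β = 0.45 · 6.633 - 2.326
z_β = 0.659

Power = Φ(z_β) = Φ(0.659) ≈ 0.745

Effect size d = 0.45 is small by Cohen's convention (0.2/0.5/0.8).

Threshold: power ≥ 0.80 is conventionally adequate.
Power ≈ 0.74 → the study is underpowered (power < 0.80).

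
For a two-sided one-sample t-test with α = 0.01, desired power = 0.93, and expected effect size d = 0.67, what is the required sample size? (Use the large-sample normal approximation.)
n = 37

Sample size formula (one-sample t-test, normal approximation):
n = ((z_{α/2} + z_β) / d)²

z_{α/2} = 2.576 (for α = 0.01, two-sided)
z_β = 1.476 (for power = 0.93)
d = 0.67

n = ((2.576 + 1.476) / 0.67)²
n = (6.048)²
n ≈ 36.58
Round up to the next whole number: n = 37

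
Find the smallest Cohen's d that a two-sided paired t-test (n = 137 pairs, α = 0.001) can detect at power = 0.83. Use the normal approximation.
d ≈ 0.36

Minimum detectable effect (paired t-test, normal approximation):
d = (z_{α/2} + z_β) / √n
d = (3.291 + 0.954) / √137
d = 4.245 / 11.705
d ≈ 0.36

By Cohen's convention (0.2 small / 0.5 medium / 0.8 large): small effect.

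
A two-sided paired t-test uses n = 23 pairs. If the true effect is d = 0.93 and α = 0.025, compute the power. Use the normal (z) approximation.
Power ≈ 0.99

Power calculation (paired t-test, normal approximation):
z_β = d · √n - z_{α/2}
z_β = 0.93 · √23 - 2.241
z_β = 0.93 · 4.796 - 2.241
z_β = 2.219

Power = Φ(z_β) = Φ(2.219) ≈ 0.987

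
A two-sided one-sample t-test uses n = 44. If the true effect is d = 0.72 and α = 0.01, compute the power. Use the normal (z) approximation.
Power ≈ 0.99

Power calculation (one-sample t-test, normal approximation):
z_β = d · √n - z_{α/2}
z_β = 0.72 · √44 - 2.576
z_β = 0.72 · 6.633 - 2.576
z_β = 2.200

Power = Φ(z_β) = Φ(2.200) ≈ 0.986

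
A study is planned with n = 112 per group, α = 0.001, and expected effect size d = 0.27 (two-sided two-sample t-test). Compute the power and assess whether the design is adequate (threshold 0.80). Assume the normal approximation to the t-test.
Power ≈ 0.10; the study is underpowered (power < 0.80)

Power calculation (two-sample t-test, normal approximation):
z_β = d · √(n/2) - z_{α/2}
z_β = 0.27 · √(112/2) - 3.291
z_β = 0.27 · 7.483 - 3.291
z_β = -1.270

Power = Φ(z_β) = Φ(-1.270) ≈ 0.102

Effect size d = 0.27 is small by Cohen's convention (0.2/0.5/0.8).

Threshold: power ≥ 0.80 is conventionally adequate.
Power ≈ 0.10 → the study is underpowered (power < 0.80).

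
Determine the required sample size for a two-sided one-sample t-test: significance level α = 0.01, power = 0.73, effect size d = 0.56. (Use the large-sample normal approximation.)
n = 33

Sample size formula (one-sample t-test, normal approximation):
n = ((z_{α/2} + z_β) / d)²

z_{α/2} = 2.576 (for α = 0.01, two-sided)
z_β = 0.613 (for power = 0.73)
d = 0.56

n = ((2.576 + 0.613) / 0.56)²
n = (5.695)²
n ≈ 32.43
Round up to the next whole number: n = 33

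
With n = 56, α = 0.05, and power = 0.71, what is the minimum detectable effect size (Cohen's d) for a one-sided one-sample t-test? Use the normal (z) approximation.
d ≈ 0.29

Minimum detectable effect (one-sample t-test, normal approximation):
d = (z_α + z_β) / √n
d = (1.645 + 0.553) / √56
d = 2.198 / 7.483
d ≈ 0.29

By Cohen's convention (0.2 small / 0.5 medium / 0.8 large): small effect.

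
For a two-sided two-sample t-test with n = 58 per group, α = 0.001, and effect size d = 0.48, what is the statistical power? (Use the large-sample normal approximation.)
Power ≈ 0.24

Power calculation (two-sample t-test, normal approximation):
z_β = d · √(n/2) - z_{α/2}
z_β = 0.48 · √(58/2) - 3.291
z_β = 0.48 · 5.385 - 3.291
z_β = -0.706

Power = Φ(z_β) = Φ(-0.706) ≈ 0.240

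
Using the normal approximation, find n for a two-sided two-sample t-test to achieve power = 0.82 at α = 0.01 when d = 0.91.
n = 30 per group

Sample size formula (two-sample t-test, normal approximation):
n = 2 · ((z_{α/2} + z_β) / d)²

z_{α/2} = 2.576 (for α = 0.01, two-sided)
z_β = 0.915 (for power = 0.82)
d = 0.91

n = 2 · ((2.576 + 0.915) / 0.91)²
n = 2 · (3.836)²
n ≈ 29.43
Round up to the next whole number: n = 30 per group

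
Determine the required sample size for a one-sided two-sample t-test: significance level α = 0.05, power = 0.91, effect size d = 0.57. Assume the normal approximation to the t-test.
n = 55 per group

Sample size formula (two-sample t-test, normal approximation):
n = 2 · ((z_α + z_β) / d)²

z_α = 1.645 (for α = 0.05, one-sided)
z_β = 1.341 (for power = 0.91)
d = 0.57

n = 2 · ((1.645 + 1.341) / 0.57)²
n = 2 · (5.239)²
n ≈ 54.89
Round up to the next whole number: n = 55 per group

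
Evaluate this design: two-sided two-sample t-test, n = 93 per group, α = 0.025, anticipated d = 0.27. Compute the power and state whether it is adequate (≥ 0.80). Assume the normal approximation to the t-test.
Power ≈ 0.34; the study is underpowered (power < 0.80)

Power calculation (two-sample t-test, normal approximation):
z_β = d · √(n/2) - z_{α/2}
z_β = 0.27 · √(93/2) - 2.241
z_β = 0.27 · 6.819 - 2.241
z_β = -0.400

Power = Φ(z_β) = Φ(-0.400) ≈ 0.344

Effect size d = 0.27 is small by Cohen's convention (0.2/0.5/0.8).

Threshold: power ≥ 0.80 is conventionally adequate.
Power ≈ 0.34 → the study is underpowered (power < 0.80).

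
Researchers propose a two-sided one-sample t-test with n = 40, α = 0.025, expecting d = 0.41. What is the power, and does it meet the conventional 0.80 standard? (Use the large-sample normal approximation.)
Power ≈ 0.64; the study is underpowered (power < 0.80)

Power calculation (one-sample t-test, normal approximation):
z_β = d · √n - z_{α/2}
z_β = 0.41 · √40 - 2.241
z_β = 0.41 · 6.325 - 2.241
z_β = 0.352

Power = Φ(z_β) = Φ(0.352) ≈ 0.637

Effect size d = 0.41 is small by Cohen's convention (0.2/0.5/0.8).

Threshold: power ≥ 0.80 is conventionally adequate.
Power ≈ 0.64 → the study is underpowered (power < 0.80).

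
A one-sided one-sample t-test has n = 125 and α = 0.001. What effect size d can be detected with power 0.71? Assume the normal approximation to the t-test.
d ≈ 0.33

Minimum detectable effect (one-sample t-test, normal approximation):
d = (z_α + z_β) / √n
d = (3.090 + 0.553) / √125
d = 3.644 / 11.180
d ≈ 0.33

By Cohen's convention (0.2 small / 0.5 medium / 0.8 large): small effect.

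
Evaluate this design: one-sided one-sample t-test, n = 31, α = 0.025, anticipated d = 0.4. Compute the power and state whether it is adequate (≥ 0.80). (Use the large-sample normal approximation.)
Power ≈ 0.61; the study is underpowered (power < 0.80)

Power calculation (one-sample t-test, normal approximation):
z_β = d · √n - z_α
z_β = 0.4 · √31 - 1.960
z_β = 0.4 · 5.568 - 1.960
z_β = 0.267

Power = Φ(z_β) = Φ(0.267) ≈ 0.605

Effect size d = 0.4 is small by Cohen's convention (0.2/0.5/0.8).

Threshold: power ≥ 0.80 is conventionally adequate.
Power ≈ 0.61 → the study is underpowered (power < 0.80).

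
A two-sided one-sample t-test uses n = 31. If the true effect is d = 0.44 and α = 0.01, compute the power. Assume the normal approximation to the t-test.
Power ≈ 0.45

Power calculation (one-sample t-test, normal approximation):
z_β = d · √n - z_{α/2}
z_β = 0.44 · √31 - 2.576
z_β = 0.44 · 5.568 - 2.576
z_β = -0.126

Power = Φ(z_β) = Φ(-0.126) ≈ 0.450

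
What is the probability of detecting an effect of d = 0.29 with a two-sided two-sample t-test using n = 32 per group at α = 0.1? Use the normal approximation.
Power ≈ 0.31

Power calculation (two-sample t-test, normal approximation):
z_β = d · √(n/2) - z_{α/2}
z_β = 0.29 · √(32/2) - 1.645
z_β = 0.29 · 4.000 - 1.645
z_β = -0.485

Power = Φ(z_β) = Φ(-0.485) ≈ 0.314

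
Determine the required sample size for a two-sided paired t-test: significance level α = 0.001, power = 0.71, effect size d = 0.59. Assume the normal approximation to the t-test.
n = 43 pairs

Sample size formula (paired t-test, normal approximation):
n = ((z_{α/2} + z_β) / d)²

z_{α/2} = 3.291 (for α = 0.001, two-sided)
z_β = 0.553 (for power = 0.71)
d = 0.59

n = ((3.291 + 0.553) / 0.59)²
n = (6.515)²
n ≈ 42.45
Round up to the next whole number: n = 43 pairs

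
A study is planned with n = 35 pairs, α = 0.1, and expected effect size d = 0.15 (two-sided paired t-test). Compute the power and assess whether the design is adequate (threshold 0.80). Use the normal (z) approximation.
Power ≈ 0.22; the study is underpowered (power < 0.80)

Power calculation (paired t-test, normal approximation):
z_β = d · √n - z_{α/2}
z_β = 0.15 · √35 - 1.645
z_β = 0.15 · 5.916 - 1.645
z_β = -0.757

Power = Φ(z_β) = Φ(-0.757) ≈ 0.224

Effect size d = 0.15 is very small by Cohen's convention (0.2/0.5/0.8).

Threshold: power ≥ 0.80 is conventionally adequate.
Power ≈ 0.22 → the study is underpowered (power < 0.80).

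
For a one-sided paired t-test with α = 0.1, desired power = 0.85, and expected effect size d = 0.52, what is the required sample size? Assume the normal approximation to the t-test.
n = 20 pairs

Sample size formula (paired t-test, normal approximation):
n = ((z_α + z_β) / d)²

z_α = 1.282 (for α = 0.1, one-sided)
z_β = 1.036 (for power = 0.85)
d = 0.52

n = ((1.282 + 1.036) / 0.52)²
n = (4.458)²
n ≈ 19.87
Round up to the next whole number: n = 20 pairs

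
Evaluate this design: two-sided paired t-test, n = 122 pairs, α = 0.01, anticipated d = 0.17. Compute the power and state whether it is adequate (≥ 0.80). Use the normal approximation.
Power ≈ 0.24; the study is underpowered (power < 0.80)

Power calculation (paired t-test, normal approximation):
z_β = d · √n - z_{α/2}
z_β = 0.17 · √122 - 2.576
z_β = 0.17 · 11.045 - 2.576
z_β = -0.698

Power = Φ(z_β) = Φ(-0.698) ≈ 0.243

Effect size d = 0.17 is very small by Cohen's convention (0.2/0.5/0.8).

Threshold: power ≥ 0.80 is conventionally adequate.
Power ≈ 0.24 → the study is underpowered (power < 0.80).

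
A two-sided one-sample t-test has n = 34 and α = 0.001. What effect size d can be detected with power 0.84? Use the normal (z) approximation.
d ≈ 0.73

Minimum detectable effect (one-sample t-test, normal approximation):
d = (z_{α/2} + z_β) / √n
d = (3.291 + 0.994) / √34
d = 4.285 / 5.831
d ≈ 0.73

By Cohen's convention (0.2 small / 0.5 medium / 0.8 large): medium effect.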